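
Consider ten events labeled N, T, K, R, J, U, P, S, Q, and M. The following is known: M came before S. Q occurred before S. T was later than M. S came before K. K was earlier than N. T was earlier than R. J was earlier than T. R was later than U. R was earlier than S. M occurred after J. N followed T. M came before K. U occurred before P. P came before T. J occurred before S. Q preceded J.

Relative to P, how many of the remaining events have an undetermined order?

Forced before P: U; forced after P: K, N, R, S, and T.
That leaves J, M, and Q with no forced order relative to P — 3.

3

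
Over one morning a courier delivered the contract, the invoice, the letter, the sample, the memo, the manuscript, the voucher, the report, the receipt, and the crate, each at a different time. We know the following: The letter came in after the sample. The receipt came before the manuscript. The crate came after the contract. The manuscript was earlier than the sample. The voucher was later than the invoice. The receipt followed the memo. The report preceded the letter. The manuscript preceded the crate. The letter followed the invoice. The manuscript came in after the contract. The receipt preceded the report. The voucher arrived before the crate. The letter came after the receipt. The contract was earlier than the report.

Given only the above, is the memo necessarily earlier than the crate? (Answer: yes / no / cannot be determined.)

Chain the constraints: the memo → the receipt → the manuscript → the crate. Each link is directly stated, so the memo comes before the crate.

yes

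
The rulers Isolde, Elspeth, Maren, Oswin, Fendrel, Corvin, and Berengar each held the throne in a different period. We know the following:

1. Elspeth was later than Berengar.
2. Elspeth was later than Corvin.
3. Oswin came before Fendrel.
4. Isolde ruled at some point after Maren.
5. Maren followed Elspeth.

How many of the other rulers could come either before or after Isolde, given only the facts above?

2

Forced before Isolde: Berengar, Corvin, Elspeth, and Maren.
That leaves Fendrel and Oswin with no forced order relative to Isolde — 2.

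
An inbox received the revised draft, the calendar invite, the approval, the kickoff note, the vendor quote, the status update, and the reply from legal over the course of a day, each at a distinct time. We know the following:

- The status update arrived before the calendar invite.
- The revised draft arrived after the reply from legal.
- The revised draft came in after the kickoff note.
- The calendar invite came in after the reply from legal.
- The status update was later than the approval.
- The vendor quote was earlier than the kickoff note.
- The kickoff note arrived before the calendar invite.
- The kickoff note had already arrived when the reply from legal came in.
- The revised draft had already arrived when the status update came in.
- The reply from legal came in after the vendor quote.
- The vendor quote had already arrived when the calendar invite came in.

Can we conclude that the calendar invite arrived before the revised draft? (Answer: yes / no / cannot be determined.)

no

Tracing the constraints gives the revised draft → the status update → the calendar invite, so the revised draft must come before the calendar invite.
That means the calendar invite cannot be before the revised draft.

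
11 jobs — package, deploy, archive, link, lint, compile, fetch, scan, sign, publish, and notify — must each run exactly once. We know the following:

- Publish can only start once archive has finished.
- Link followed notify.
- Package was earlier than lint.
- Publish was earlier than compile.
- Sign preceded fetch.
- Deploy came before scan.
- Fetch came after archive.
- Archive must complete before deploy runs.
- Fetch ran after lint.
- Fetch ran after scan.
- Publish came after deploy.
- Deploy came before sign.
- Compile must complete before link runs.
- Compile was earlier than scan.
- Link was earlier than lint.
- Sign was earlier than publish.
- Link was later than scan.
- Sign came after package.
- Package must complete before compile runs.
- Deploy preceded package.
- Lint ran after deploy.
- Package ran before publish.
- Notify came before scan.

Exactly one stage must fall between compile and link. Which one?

scan

Tracing the constraints gives compile → scan → link, so scan sits after compile and before link.
No other stage is forced both after compile and before link.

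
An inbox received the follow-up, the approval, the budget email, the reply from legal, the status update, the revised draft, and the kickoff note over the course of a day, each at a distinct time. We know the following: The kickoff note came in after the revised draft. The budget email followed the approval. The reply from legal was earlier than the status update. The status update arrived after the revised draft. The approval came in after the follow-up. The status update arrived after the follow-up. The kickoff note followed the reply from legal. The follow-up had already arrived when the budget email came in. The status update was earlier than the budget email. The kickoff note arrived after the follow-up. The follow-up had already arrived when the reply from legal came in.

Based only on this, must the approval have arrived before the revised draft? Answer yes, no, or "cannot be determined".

No chain of stated constraints runs from the approval to the revised draft, and none runs from the revised draft to the approval either.
So the relative order of the approval and the revised draft is not fixed by the given facts.

cannot be determined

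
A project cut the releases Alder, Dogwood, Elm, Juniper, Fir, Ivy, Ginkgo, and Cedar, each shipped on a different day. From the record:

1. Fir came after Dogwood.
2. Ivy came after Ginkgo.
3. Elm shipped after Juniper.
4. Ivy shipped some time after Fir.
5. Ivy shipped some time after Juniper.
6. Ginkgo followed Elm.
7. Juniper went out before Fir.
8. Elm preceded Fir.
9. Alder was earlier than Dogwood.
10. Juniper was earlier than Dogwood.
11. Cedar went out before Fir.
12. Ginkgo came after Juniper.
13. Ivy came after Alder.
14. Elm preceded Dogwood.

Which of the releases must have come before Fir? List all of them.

Alder, Cedar, Dogwood, Elm, Juniper

Directly stated before Fir: Cedar, Dogwood, Elm, and Juniper.
Alder reaches Fir via Alder → Dogwood → Fir.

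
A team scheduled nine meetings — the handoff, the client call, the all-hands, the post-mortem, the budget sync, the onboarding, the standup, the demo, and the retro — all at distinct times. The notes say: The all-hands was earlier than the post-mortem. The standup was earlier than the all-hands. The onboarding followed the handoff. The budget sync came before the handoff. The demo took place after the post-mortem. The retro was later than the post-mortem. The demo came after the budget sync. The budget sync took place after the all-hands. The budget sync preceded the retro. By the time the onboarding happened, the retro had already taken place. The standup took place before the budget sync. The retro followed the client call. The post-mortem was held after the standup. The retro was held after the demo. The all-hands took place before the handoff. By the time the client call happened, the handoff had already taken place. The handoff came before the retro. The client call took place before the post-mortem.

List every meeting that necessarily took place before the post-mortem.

Directly stated before the post-mortem: the all-hands, the client call, and the standup.
The budget sync reaches the post-mortem via the budget sync → the handoff → the client call → the post-mortem.
The handoff reaches the post-mortem via the handoff → the client call → the post-mortem.

the all-hands, the budget sync, the client call, the handoff, the standup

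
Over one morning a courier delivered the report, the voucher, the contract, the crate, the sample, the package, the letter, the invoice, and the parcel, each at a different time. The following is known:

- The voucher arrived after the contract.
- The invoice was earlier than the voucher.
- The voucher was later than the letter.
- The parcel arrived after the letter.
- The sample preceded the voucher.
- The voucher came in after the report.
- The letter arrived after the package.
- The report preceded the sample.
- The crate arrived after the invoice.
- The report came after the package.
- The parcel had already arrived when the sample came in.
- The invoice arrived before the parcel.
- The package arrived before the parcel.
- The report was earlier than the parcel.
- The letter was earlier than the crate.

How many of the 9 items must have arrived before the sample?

Directly stated before the sample: the parcel and the report.
The invoice reaches the sample via the invoice → the parcel → the sample.
The letter reaches the sample via the letter → the parcel → the sample.
The package reaches the sample via the package → the parcel → the sample.
No chain forces the contract (or any of the others) ahead of the sample.
That's the invoice, the letter, the package, the parcel, and the report — 5 in all.

5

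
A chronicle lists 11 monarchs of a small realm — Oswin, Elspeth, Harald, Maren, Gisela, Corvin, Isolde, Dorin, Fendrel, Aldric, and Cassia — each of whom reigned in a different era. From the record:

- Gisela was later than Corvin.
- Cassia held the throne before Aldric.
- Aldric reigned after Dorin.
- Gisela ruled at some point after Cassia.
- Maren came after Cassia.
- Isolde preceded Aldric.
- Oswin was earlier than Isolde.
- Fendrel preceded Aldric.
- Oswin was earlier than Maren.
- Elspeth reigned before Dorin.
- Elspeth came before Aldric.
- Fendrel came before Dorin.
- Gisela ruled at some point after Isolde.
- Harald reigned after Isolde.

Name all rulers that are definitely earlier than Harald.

Isolde, Oswin

Directly stated before Harald: Isolde.
Oswin reaches Harald via Oswin → Isolde → Harald.
No chain forces Elspeth (or any of the others) ahead of Harald.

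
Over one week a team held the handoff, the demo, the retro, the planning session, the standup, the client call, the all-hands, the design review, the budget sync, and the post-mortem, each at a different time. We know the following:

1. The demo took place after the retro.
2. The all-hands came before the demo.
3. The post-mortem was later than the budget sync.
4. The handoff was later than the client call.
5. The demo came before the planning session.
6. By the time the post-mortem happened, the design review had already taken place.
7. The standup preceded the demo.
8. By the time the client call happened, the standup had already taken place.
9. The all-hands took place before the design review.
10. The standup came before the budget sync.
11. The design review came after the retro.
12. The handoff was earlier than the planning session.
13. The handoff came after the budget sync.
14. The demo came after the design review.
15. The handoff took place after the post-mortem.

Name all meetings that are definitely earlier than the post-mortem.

the all-hands, the budget sync, the design review, the retro, the standup

Directly stated before the post-mortem: the budget sync and the design review.
The all-hands reaches the post-mortem via the all-hands → the design review → the post-mortem.
The retro reaches the post-mortem via the retro → the design review → the post-mortem.
The standup reaches the post-mortem via the standup → the budget sync → the post-mortem.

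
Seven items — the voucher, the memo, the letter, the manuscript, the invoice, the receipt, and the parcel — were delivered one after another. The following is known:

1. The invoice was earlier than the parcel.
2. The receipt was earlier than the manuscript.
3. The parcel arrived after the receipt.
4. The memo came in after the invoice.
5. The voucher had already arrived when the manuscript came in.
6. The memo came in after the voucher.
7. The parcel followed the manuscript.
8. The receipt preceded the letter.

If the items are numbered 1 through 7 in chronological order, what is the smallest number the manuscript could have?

The receipt and the voucher must both come before the manuscript — 2 forced predecessors.
Nothing else is forced ahead of the manuscript, so its earliest slot is position 2 + 1 = 3.

3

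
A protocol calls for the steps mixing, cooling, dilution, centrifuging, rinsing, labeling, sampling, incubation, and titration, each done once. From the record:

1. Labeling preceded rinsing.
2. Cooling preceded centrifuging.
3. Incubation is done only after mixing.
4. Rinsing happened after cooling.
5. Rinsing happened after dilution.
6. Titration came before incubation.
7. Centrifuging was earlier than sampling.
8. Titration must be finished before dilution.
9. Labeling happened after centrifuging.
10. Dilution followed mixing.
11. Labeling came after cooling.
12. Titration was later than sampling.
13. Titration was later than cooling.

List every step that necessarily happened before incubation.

centrifuging, cooling, mixing, sampling, titration

Directly stated before incubation: mixing and titration.
Centrifuging reaches incubation via centrifuging → sampling → titration → incubation.
Cooling reaches incubation via cooling → titration → incubation.
Sampling reaches incubation via sampling → titration → incubation.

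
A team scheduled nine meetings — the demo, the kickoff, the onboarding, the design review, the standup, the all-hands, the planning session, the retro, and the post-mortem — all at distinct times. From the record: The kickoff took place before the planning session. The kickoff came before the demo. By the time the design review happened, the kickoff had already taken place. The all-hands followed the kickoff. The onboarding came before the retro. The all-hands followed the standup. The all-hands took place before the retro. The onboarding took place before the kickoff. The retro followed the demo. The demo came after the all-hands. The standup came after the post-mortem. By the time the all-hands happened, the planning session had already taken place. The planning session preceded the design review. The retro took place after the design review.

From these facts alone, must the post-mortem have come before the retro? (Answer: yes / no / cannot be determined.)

yes

Chain the constraints: the post-mortem → the standup → the all-hands → the retro. Each link is directly stated, so the post-mortem comes before the retro.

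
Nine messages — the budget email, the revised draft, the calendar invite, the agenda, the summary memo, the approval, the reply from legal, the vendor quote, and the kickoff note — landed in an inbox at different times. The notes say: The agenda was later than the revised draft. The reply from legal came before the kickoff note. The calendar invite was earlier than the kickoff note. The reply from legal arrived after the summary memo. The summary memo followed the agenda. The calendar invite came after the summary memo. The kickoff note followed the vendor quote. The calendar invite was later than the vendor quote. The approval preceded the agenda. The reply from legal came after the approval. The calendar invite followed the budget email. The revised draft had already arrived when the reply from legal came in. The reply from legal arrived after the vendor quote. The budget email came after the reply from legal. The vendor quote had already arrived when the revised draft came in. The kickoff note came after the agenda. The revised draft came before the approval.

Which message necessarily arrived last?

Every other message has a chain of constraints placing it before the kickoff note, so the kickoff note is last.

the kickoff note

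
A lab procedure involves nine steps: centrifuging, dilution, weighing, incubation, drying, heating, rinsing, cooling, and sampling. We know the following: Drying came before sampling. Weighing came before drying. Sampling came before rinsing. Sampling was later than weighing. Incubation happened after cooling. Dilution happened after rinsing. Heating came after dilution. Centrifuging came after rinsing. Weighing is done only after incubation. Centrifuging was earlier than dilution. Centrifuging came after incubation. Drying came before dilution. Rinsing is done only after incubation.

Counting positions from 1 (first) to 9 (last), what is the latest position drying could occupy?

4

Drying must come before centrifuging, dilution, heating, rinsing, and sampling — 5 steps forced after it.
Everything else can be placed before drying in some valid order, so drying can sit as late as position 9 − 5 = 4.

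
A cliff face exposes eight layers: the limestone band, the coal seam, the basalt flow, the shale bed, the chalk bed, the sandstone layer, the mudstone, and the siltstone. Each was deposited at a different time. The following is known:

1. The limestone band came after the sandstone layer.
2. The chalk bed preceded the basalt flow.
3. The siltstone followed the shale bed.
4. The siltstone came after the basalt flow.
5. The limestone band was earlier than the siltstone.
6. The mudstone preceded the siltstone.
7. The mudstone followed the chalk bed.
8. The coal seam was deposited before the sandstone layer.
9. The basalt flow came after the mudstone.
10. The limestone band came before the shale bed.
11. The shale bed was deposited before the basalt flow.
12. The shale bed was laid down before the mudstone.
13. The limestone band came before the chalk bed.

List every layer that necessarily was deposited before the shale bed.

the coal seam, the limestone band, the sandstone layer

Directly stated before the shale bed: the limestone band.
The coal seam reaches the shale bed via the coal seam → the sandstone layer → the limestone band → the shale bed.
The sandstone layer reaches the shale bed via the sandstone layer → the limestone band → the shale bed.
No chain forces the siltstone (or any of the others) ahead of the shale bed.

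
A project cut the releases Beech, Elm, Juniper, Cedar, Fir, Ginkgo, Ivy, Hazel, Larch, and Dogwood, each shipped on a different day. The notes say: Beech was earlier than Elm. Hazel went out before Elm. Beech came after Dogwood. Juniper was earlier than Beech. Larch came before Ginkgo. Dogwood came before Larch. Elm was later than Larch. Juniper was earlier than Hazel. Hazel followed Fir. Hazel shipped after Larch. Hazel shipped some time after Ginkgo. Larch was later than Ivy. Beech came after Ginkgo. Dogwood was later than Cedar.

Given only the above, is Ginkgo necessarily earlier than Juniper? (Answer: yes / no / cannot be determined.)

No chain of stated constraints runs from Ginkgo to Juniper, and none runs from Juniper to Ginkgo either.
So the relative order of Ginkgo and Juniper is not fixed by the given facts.

cannot be determined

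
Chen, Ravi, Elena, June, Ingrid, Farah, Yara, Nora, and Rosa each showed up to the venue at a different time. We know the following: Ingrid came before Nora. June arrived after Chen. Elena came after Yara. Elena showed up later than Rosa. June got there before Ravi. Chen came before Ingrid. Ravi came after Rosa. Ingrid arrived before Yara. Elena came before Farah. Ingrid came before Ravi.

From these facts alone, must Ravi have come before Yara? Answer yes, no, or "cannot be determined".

No chain of stated constraints runs from Ravi to Yara, and none runs from Yara to Ravi either.
So the relative order of Ravi and Yara is not fixed by the given facts.

cannot be determined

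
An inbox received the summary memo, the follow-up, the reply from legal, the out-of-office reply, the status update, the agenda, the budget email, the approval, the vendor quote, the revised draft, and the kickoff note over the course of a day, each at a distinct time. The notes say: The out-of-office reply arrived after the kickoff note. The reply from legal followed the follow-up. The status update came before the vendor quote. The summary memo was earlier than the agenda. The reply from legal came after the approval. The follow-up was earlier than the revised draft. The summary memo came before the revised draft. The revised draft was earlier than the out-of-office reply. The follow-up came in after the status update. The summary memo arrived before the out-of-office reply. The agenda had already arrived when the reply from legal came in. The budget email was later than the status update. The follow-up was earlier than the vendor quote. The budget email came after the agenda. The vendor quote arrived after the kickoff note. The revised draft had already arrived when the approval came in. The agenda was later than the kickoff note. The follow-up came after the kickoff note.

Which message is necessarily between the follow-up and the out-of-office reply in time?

Tracing the constraints gives the follow-up → the revised draft → the out-of-office reply, so the revised draft sits after the follow-up and before the out-of-office reply.
No other message is forced both after the follow-up and before the out-of-office reply.

the revised draft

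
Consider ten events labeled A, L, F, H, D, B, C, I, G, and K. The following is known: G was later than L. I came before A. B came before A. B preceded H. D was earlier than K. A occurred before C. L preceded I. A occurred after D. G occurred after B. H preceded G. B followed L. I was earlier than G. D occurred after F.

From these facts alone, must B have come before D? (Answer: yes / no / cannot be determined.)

cannot be determined

No chain of stated constraints runs from B to D, and none runs from D to B either.
So the relative order of B and D is not fixed by the given facts.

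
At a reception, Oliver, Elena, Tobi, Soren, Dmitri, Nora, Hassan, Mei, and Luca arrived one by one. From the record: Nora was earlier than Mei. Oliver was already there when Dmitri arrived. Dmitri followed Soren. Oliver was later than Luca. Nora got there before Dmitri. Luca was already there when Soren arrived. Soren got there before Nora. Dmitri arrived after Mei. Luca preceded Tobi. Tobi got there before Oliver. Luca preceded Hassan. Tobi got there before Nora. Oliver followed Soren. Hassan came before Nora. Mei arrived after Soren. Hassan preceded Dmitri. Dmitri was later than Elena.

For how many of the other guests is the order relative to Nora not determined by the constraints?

2

Forced before Nora: Hassan, Luca, Soren, and Tobi; forced after Nora: Dmitri and Mei.
That leaves Elena and Oliver with no forced order relative to Nora — 2.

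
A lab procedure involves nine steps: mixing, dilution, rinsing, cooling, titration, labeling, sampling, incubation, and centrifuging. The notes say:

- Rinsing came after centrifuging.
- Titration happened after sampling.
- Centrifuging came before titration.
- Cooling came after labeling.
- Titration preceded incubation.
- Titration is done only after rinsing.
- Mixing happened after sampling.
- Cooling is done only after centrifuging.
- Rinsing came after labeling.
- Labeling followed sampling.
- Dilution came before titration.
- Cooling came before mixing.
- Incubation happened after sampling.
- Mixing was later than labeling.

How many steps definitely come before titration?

5

Directly stated before titration: centrifuging, dilution, rinsing, and sampling.
Labeling reaches titration via labeling → rinsing → titration.
No chain forces mixing (or any of the others) ahead of titration.
That's centrifuging, dilution, labeling, rinsing, and sampling — 5 in all.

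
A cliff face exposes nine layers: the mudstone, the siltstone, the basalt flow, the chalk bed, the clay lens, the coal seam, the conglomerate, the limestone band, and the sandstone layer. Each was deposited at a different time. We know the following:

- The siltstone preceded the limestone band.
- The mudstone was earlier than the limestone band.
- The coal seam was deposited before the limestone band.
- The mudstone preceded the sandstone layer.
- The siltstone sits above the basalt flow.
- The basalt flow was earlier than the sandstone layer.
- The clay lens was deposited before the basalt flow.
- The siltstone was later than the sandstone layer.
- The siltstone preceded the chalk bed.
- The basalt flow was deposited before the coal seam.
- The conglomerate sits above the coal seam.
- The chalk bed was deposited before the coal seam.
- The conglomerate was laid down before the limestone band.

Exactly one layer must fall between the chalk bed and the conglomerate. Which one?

Tracing the constraints gives the chalk bed → the coal seam → the conglomerate, so the coal seam sits after the chalk bed and before the conglomerate.
No other layer is forced both after the chalk bed and before the conglomerate.

the coal seam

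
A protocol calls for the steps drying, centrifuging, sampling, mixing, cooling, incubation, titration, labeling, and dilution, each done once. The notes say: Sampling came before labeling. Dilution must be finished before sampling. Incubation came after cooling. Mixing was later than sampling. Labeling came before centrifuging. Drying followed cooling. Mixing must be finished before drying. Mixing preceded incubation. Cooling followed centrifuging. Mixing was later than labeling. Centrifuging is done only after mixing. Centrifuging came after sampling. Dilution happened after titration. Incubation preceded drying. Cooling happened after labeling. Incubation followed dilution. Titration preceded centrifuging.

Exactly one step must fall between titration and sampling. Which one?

Tracing the constraints gives titration → dilution → sampling, so dilution sits after titration and before sampling.
No other step is forced both after titration and before sampling.

dilution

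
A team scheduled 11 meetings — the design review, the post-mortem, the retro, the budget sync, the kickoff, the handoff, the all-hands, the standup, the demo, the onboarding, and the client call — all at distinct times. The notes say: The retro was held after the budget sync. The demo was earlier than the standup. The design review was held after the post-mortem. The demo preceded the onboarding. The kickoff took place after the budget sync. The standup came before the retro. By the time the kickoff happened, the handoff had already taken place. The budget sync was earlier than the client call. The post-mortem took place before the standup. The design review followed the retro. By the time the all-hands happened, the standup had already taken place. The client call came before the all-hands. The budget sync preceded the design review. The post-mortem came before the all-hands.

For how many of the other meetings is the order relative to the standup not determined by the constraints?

5

Forced before the standup: the demo and the post-mortem; forced after the standup: the all-hands, the design review, and the retro.
That leaves the budget sync, the client call, the handoff, the kickoff, and the onboarding with no forced order relative to the standup — 5.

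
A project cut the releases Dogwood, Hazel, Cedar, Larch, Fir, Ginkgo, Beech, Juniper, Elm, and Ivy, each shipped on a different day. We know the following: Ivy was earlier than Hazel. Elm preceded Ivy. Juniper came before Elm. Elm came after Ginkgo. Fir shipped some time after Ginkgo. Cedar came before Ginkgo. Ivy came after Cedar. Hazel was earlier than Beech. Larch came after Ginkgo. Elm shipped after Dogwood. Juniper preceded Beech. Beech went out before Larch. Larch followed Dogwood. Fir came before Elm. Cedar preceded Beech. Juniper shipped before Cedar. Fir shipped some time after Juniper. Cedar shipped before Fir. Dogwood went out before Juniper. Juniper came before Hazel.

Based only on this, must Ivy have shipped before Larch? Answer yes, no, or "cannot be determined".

Chain the constraints: Ivy → Hazel → Beech → Larch. Each link is directly stated, so Ivy comes before Larch.

yes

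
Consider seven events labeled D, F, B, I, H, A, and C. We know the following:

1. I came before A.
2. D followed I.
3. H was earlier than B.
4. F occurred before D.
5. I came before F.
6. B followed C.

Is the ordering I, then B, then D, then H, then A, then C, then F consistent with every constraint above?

no

The constraints require H before B, but in the proposed sequence B appears ahead of H. That one violation is enough.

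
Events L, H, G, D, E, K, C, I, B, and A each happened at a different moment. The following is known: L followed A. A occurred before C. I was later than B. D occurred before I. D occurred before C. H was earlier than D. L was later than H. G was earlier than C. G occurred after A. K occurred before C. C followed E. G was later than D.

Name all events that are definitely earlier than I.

B, D, H

Directly stated before I: B and D.
H reaches I via H → D → I.
No chain forces C (or any of the others) ahead of I.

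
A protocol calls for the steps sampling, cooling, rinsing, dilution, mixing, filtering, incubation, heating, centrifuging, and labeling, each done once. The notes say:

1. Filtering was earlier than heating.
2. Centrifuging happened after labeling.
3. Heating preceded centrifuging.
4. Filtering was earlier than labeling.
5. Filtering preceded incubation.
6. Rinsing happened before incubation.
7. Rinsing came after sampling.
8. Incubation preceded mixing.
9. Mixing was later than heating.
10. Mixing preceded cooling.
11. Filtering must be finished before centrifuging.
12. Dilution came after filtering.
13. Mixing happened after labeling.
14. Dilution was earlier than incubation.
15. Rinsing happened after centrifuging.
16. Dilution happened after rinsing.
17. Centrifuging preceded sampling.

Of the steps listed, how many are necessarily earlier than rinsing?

Directly stated before rinsing: centrifuging and sampling.
Filtering reaches rinsing via filtering → centrifuging → rinsing.
Heating reaches rinsing via heating → centrifuging → rinsing.
Labeling reaches rinsing via labeling → centrifuging → rinsing.
No chain forces dilution (or any of the others) ahead of rinsing.
That's centrifuging, filtering, heating, labeling, and sampling — 5 in all.

5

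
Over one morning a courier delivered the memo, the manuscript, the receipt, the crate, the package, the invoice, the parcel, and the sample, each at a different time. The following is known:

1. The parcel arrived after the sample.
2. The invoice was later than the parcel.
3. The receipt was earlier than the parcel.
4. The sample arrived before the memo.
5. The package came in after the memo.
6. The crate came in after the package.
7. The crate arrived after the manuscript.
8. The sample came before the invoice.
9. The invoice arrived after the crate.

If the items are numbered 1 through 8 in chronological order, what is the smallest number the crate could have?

5

The manuscript, the memo, the package, and the sample must all come before the crate — 4 forced predecessors.
Nothing else is forced ahead of the crate, so its earliest slot is position 4 + 1 = 5.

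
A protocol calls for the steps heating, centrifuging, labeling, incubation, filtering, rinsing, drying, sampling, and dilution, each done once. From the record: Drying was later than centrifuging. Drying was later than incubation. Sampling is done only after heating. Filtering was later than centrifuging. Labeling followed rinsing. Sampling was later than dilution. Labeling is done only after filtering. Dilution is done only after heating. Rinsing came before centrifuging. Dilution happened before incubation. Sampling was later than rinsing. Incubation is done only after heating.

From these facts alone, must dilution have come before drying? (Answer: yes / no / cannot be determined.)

Chain the constraints: dilution → incubation → drying. Each link is directly stated, so dilution comes before drying.

yes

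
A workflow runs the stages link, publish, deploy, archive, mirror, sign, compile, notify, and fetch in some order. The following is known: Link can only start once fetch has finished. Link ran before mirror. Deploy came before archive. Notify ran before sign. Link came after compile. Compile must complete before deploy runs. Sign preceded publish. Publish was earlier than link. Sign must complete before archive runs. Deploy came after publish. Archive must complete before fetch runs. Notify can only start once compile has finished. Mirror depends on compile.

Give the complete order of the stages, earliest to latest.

compile, notify, sign, publish, deploy, archive, fetch, link, mirror

The constraints fix every adjacent pair, so only one ordering works:
compile → notify → sign → publish → deploy → archive → fetch → link → mirror.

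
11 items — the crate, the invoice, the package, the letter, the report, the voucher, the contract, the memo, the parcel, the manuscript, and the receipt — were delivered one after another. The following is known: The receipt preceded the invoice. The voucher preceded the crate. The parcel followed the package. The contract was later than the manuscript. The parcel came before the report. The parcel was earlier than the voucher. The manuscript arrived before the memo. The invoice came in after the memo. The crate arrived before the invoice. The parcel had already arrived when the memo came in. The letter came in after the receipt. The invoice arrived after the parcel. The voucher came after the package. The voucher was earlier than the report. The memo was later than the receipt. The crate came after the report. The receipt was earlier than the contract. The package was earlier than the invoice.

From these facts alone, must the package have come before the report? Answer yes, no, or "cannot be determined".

yes

Chain the constraints: the package → the parcel → the report. Each link is directly stated, so the package comes before the report.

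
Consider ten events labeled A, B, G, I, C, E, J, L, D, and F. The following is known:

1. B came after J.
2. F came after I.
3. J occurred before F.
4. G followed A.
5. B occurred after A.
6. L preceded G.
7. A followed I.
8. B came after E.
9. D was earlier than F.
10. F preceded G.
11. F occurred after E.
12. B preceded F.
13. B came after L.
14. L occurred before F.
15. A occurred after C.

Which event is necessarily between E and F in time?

B

Tracing the constraints gives E → B → F, so B sits after E and before F.
No other event is forced both after E and before F.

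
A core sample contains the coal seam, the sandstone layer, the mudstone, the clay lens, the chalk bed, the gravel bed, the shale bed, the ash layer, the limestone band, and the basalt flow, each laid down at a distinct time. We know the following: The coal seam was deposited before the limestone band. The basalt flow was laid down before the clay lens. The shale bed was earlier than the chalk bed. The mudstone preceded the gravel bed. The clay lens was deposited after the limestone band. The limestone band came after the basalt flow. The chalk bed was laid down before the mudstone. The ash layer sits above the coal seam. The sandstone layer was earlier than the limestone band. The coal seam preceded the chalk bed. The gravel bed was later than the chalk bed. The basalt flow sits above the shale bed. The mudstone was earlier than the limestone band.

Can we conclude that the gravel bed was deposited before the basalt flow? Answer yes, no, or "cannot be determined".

cannot be determined

No chain of stated constraints runs from the gravel bed to the basalt flow, and none runs from the basalt flow to the gravel bed either.
So the relative order of the gravel bed and the basalt flow is not fixed by the given facts.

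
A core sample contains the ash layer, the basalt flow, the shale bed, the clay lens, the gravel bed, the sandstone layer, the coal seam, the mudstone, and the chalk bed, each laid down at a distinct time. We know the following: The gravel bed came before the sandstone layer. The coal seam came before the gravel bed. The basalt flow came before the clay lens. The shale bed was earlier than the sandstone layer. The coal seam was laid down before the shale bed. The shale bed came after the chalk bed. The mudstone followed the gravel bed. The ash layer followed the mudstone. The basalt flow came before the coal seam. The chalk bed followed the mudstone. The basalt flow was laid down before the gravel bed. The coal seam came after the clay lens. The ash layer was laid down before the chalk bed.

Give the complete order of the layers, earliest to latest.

the basalt flow, the clay lens, the coal seam, the gravel bed, the mudstone, the ash layer, the chalk bed, the shale bed, the sandstone layer

The constraints fix every adjacent pair, so only one ordering works:
the basalt flow → the clay lens → the coal seam → the gravel bed → the mudstone → the ash layer → the chalk bed → the shale bed → the sandstone layer.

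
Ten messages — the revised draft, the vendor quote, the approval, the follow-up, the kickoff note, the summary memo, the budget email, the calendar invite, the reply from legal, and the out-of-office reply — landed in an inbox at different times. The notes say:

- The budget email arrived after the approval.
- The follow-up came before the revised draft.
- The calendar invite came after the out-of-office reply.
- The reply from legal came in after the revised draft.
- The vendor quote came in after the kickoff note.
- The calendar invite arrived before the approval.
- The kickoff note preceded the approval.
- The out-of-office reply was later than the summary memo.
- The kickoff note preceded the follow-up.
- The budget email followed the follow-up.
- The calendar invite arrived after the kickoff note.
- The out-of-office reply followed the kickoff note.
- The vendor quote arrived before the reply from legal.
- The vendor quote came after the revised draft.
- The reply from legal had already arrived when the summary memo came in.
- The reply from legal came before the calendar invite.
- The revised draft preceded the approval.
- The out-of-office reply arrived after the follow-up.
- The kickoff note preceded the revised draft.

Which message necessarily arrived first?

the kickoff note

The kickoff note has a chain of constraints placing it before every other message, so the kickoff note must be first.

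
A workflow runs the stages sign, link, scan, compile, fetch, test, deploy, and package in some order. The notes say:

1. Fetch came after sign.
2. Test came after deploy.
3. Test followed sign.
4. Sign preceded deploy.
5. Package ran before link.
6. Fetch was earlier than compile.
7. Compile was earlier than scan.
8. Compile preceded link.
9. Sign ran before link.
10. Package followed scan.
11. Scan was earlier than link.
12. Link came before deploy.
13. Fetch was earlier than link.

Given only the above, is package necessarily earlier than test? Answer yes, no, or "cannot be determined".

Chain the constraints: package → link → deploy → test. Each link is directly stated, so package comes before test.

yes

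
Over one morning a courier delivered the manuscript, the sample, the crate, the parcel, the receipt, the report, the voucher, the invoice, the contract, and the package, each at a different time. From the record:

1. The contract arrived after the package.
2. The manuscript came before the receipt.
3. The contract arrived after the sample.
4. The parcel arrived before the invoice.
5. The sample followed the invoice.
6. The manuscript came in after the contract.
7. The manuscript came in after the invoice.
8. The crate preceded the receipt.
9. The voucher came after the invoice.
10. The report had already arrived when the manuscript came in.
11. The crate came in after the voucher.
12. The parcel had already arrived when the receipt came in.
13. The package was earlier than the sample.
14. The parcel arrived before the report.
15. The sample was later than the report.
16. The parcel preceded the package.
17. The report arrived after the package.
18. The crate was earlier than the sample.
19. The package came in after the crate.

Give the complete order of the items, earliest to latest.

the parcel, the invoice, the voucher, the crate, the package, the report, the sample, the contract, the manuscript, the receipt

The constraints fix every adjacent pair, so only one ordering works:
the parcel → the invoice → the voucher → the crate → the package → the report → the sample → the contract → the manuscript → the receipt.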